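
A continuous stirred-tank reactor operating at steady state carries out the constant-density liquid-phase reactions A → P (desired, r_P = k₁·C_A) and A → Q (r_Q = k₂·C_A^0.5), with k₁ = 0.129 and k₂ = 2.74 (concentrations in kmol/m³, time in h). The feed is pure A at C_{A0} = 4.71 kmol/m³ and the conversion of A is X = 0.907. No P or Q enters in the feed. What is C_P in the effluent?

0.129 kmol/m³

Exit C_A = C_{A0}(1−X) = 4.71×0.0930 = 0.4380 kmol/m³.
In a CSTR the entire volume is at exit conditions, so r_P = 0.129×0.4380 = 0.05651 and r_Q = 2.74×0.4380^0.5 = 1.813.
Fraction of consumed A going to P: r_P/(r_P+r_Q) = 0.03022.
C_P = 0.03022·C_{A0}·X = 0.03022×4.71×0.907 = 0.129 kmol/m³.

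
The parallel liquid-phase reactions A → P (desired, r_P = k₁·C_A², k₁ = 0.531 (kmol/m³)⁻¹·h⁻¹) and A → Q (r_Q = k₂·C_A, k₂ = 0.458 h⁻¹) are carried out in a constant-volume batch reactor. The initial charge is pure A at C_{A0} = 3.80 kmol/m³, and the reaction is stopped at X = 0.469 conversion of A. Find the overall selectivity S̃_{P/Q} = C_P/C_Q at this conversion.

3.29

C_A = C_{A0}(1−X) = 2.018 kmol/m³.
Along a PFR/batch, dC_Q/dC_A = −r_Q/(r_P+r_Q) = −k₂/(k₂+k₁·C_A).
Integrating from C_{A0} to C_A: C_Q = (0.458/0.531)·ln[(0.458+0.531·3.80)/(0.458+0.531·2.02)] = 0.8625·ln(2.476/1.529) = 0.4154 kmol/m³.
Then C_P = (C_{A0}−C_A) − C_Q = 1.782 − 0.4154 = 1.367 kmol/m³.
S̃_{P/Q} = C_P/C_Q = 1.367/0.4154 = 3.29.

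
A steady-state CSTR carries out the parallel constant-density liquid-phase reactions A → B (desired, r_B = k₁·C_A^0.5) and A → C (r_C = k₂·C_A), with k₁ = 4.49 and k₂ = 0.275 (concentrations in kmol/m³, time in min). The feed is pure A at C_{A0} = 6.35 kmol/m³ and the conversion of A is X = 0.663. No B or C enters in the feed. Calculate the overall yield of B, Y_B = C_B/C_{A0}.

0.608

Exit C_A = C_{A0}(1−X) = 6.35×0.337 = 2.140 kmol/m³.
In a CSTR the entire volume is at exit conditions, so r_B = 4.49×2.140^0.5 = 6.568 and r_C = 0.275×2.140 = 0.5885.
Fraction of consumed A going to B: r_B/(r_B+r_C) = 0.9178.
C_B = 0.9178·C_{A0}·X = 0.9178×6.35×0.663 = 3.86 kmol/m³; Y_B = C_B/C_{A0} = 0.608.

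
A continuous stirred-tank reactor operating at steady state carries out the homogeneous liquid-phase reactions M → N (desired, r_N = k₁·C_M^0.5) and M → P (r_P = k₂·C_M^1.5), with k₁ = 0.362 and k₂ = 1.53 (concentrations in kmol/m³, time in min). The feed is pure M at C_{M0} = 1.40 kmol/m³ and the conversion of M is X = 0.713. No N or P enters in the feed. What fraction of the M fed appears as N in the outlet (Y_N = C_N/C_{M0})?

0.264

Exit C_M = C_{M0}(1−X) = 1.40×0.287 = 0.4018 kmol/m³.
Rates in a CSTR are evaluated at the outlet concentration: r_N = 0.362×0.4018^0.5 = 0.2295, r_P = 1.53×0.4018^1.5 = 0.3897.
Fraction of consumed M going to N: r_N/(r_N+r_P) = 0.3706.
C_N = 0.3706·C_{M0}·X = 0.3706×1.40×0.713 = 0.370 kmol/m³; Y_N = C_N/C_{M0} = 0.264.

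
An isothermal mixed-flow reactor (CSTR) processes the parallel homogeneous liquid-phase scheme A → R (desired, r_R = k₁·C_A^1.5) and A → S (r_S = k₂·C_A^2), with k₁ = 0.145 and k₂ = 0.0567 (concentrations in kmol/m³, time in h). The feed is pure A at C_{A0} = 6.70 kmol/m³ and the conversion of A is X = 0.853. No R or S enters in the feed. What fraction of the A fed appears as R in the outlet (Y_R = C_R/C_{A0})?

0.615

Exit C_A = C_{A0}(1−X) = 6.70×0.147 = 0.9849 kmol/m³.
In a CSTR the entire volume is at exit conditions, so r_R = 0.145×0.9849^1.5 = 0.1417 and r_S = 0.0567×0.9849^2 = 0.05500.
Fraction of consumed A going to R: r_R/(r_R+r_S) = 0.7204.
C_R = 0.7204·C_{A0}·X = 0.7204×6.70×0.853 = 4.12 kmol/m³; Y_R = C_R/C_{A0} = 0.615.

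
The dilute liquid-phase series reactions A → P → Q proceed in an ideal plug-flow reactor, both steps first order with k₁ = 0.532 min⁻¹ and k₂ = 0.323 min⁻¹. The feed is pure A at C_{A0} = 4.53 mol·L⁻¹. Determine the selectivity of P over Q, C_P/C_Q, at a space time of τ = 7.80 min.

Solving the coupled first-order balances gives C_P(τ) = [k₁/(k₂−k₁)]·C_{A0}·(e^(−k₁τ) − e^(−k₂τ)).
e^(−k₁τ) = e^(−0.532×7.80) = e^(−4.150) = 0.01577; e^(−k₂τ) = e^(−2.519) = 0.08051.
C_P = 0.532×4.53/(0.323−0.532) × (0.01577−0.08051) = (-11.53)×(-0.06474) = 0.7465 mol·L⁻¹.
C_A = C_{A0}e^(−k₁τ) = 0.07144 mol·L⁻¹, so C_Q = C_{A0}−C_A−C_P = 3.712 mol·L⁻¹; C_P/C_Q = 0.201.

0.201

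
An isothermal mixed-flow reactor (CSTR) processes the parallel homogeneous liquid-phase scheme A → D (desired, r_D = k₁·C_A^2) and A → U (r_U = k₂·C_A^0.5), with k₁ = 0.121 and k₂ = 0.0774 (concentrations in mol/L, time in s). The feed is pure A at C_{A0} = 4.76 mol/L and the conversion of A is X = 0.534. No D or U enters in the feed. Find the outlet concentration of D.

2.13 mol/L

Exit C_A = C_{A0}(1−X) = 4.76×0.466 = 2.218 mol/L.
In a CSTR the entire volume is at exit conditions, so r_D = 0.121×2.218^2 = 0.5953 and r_U = 0.0774×2.218^0.5 = 0.1153.
Fraction of consumed A going to D: r_D/(r_D+r_U) = 0.8378.
C_D = 0.8378·C_{A0}·X = 0.8378×4.76×0.534 = 2.13 mol/L.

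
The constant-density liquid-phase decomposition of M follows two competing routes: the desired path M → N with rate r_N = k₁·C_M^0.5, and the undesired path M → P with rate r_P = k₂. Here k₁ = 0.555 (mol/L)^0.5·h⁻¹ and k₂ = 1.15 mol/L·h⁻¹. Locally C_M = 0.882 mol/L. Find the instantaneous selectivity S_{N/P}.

0.453

S_{N/P} = r_N/r_P = (k₁·C_M^0.5)/(k₂) = (k₁/k₂)·C_M^0.5.
= (0.555×0.8820^0.5) / (1.15) = 0.5212/1.150 = 0.453.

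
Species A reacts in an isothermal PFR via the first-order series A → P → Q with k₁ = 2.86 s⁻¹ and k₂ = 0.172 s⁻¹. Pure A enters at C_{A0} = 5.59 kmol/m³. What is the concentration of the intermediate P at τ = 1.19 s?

4.65 kmol/m³

The intermediate concentration in a first-order A→B→C sequence is C_P = k₁C_{A0}(e^(−k₁τ) − e^(−k₂τ))/(k₂−k₁).
e^(−k₁τ) = e^(−2.86×1.19) = e^(−3.403) = 0.03326; e^(−k₂τ) = e^(−0.2047) = 0.8149.
C_P = 2.86×5.59/(0.172−2.86) × (0.03326−0.8149) = (-5.948)×(-0.7816) = 4.649 kmol/m³.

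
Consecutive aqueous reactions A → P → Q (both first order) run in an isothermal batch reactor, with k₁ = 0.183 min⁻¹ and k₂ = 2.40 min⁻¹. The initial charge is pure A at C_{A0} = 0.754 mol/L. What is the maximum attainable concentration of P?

0.0465 mol/L

For a first-order series the maximum intermediate yield is C_{P,max}/C_{A0} = (k₁/k₂)^[k₂/(k₂−k₁)].
= (0.183/2.40)^(2.40/(2.40−0.183)) = (0.07625)^(1.083) = 0.06166.
C_{P,max} = 0.06166×0.754 = 0.0465 mol/L.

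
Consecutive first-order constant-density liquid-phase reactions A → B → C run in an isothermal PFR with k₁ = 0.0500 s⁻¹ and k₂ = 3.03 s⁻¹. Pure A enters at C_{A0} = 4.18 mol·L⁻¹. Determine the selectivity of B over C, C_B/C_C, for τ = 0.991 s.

The intermediate concentration in a first-order A→B→C sequence is C_B = k₁C_{A0}(e^(−k₁τ) − e^(−k₂τ))/(k₂−k₁).
e^(−k₁τ) = e^(−0.0500×0.991) = e^(−0.04955) = 0.9517; e^(−k₂τ) = e^(−3.003) = 0.04965.
C_B = 0.0500×4.18/(3.03−0.0500) × (0.9517−0.04965) = 0.07013×0.9020 = 0.06326 mol·L⁻¹.
C_A = C_{A0}e^(−k₁τ) = 3.978 mol·L⁻¹, so C_C = C_{A0}−C_A−C_B = 0.1388 mol·L⁻¹; C_B/C_C = 0.456.

0.456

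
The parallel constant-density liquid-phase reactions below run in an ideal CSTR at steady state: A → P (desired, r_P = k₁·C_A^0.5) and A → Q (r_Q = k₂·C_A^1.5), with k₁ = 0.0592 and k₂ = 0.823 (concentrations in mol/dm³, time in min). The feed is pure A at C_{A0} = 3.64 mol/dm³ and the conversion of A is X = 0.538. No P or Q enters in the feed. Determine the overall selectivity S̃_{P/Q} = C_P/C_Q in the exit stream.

0.0428

Exit C_A = C_{A0}(1−X) = 3.64×0.462 = 1.682 mol/dm³.
Rates in a CSTR are evaluated at the outlet concentration: r_P = 0.0592×1.682^0.5 = 0.07677, r_Q = 0.823×1.682^1.5 = 1.795.
Overall selectivity = C_P/C_Q = r_Pτ/(r_Qτ) = r_P/r_Q = 0.0428.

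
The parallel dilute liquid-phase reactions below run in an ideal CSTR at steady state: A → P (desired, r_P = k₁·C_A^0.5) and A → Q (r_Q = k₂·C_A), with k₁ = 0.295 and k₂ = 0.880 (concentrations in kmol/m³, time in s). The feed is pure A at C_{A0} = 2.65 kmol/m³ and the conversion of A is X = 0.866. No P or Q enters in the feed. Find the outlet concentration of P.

0.826 kmol/m³

Exit C_A = C_{A0}(1−X) = 2.65×0.134 = 0.3551 kmol/m³.
Rates in a CSTR are evaluated at the outlet concentration: r_P = 0.295×0.3551^0.5 = 0.1758, r_Q = 0.880×0.3551 = 0.3125.
Fraction of consumed A going to P: r_P/(r_P+r_Q) = 0.3600.
C_P = 0.3600·C_{A0}·X = 0.3600×2.65×0.866 = 0.826 kmol/m³.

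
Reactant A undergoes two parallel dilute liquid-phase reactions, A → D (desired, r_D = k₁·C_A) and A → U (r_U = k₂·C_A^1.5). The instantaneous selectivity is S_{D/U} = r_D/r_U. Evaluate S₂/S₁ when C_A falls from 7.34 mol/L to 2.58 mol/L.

S_{D/U} = (k₁/k₂)·C_A^-0.5, so S₂/S₁ = (C_{A,2}/C_{A,1})^-0.5.
= (2.58/7.34)^(-0.5) = (0.3515)^(-0.5) = 1.69.

1.69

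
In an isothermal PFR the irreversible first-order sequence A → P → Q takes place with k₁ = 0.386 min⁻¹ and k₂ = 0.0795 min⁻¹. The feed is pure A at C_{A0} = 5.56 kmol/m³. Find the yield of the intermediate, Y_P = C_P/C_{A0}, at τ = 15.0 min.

The intermediate concentration in a first-order A→B→C sequence is C_P = k₁C_{A0}(e^(−k₁τ) − e^(−k₂τ))/(k₂−k₁).
e^(−k₁τ) = e^(−0.386×15.0) = e^(−5.790) = 0.003058; e^(−k₂τ) = e^(−1.193) = 0.3035.
C_P = 0.386×5.56/(0.0795−0.386) × (0.003058−0.3035) = (-7.002)×(-0.3004) = 2.103 kmol/m³.
Y_P = C_P/C_{A0} = 2.103/5.56 = 0.378.

0.378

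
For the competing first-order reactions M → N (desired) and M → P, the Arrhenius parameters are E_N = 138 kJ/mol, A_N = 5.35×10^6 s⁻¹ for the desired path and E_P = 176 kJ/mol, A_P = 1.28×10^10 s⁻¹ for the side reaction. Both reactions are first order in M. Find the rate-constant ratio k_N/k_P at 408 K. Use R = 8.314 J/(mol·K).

30.6

Since both paths have the same order in M, the concentration cancels and S_{N/P} = k_N/k_P = (A_N/A_P)·exp[(E_P−E_N)/(RT)].
(E_P−E_N)/(RT) = (176−138)×10³/(8.314×408) = 38000/3392 = 11.20.
k_N/k_P = (5.35×10^6/1.28×10^10)·exp(11.20) = 4.180×10^-4 × 73311 = 30.6.
Since E_N < E_P, lowering the temperature improves selectivity toward N.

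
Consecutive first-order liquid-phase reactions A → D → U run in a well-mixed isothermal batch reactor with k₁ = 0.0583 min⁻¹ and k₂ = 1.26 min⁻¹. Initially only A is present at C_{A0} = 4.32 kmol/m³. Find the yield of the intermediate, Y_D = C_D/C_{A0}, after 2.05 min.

For first-order series with pure A initially, C_D(t) = k₁C_{A0}/(k₂−k₁)·(e^(−k₁t) − e^(−k₂t)).
e^(−k₁t) = e^(−0.0583×2.05) = e^(−0.1195) = 0.8874; e^(−k₂t) = e^(−2.583) = 0.07555.
C_D = 0.0583×4.32/(1.26−0.0583) × (0.8874−0.07555) = 0.2096×0.8118 = 0.1701 kmol/m³.
Y_D = C_D/C_{A0} = 0.1701/4.32 = 0.0394.

0.0394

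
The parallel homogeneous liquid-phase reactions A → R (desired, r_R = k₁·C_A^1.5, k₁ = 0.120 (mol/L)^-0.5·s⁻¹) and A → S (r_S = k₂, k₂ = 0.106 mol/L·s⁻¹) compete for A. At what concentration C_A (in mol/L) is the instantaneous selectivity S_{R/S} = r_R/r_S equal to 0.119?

S_{R/S} = (k₁/k₂)·C_A^1.5 ⇒ C_A = (S·k₂/k₁)^(1/1.5).
= (0.119×0.106/0.120)^(0.6667) = (0.1051)^(0.6667) = 0.223 mol/L.

0.223 mol/L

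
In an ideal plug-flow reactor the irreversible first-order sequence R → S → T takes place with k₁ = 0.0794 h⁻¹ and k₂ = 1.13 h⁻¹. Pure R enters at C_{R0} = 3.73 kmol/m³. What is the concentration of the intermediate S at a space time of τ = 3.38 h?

0.209 kmol/m³

The intermediate concentration in a first-order A→B→C sequence is C_S = k₁C_{R0}(e^(−k₁τ) − e^(−k₂τ))/(k₂−k₁).
e^(−k₁τ) = e^(−0.0794×3.38) = e^(−0.2684) = 0.7646; e^(−k₂τ) = e^(−3.819) = 0.02194.
C_S = 0.0794×3.73/(1.13−0.0794) × (0.7646−0.02194) = 0.2819×0.7427 = 0.2094 kmol/m³.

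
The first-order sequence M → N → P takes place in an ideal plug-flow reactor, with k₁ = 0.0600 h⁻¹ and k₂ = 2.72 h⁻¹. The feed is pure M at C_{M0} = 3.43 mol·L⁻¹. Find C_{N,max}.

At the optimum, C_{N,max}/C_{M0} = (k₁/k₂)^[k₂/(k₂−k₁)].
= (0.0600/2.72)^(2.72/(2.72−0.0600)) = (0.02206)^(1.023) = 0.02024.
C_{N,max} = 0.02024×3.43 = 0.0694 mol·L⁻¹.

0.0694 mol·L⁻¹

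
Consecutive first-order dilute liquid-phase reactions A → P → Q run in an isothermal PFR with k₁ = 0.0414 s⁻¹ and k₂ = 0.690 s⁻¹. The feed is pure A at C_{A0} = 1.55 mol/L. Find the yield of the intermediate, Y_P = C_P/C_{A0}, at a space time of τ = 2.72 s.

0.0473

For first-order series with pure A initially, C_P(τ) = k₁C_{A0}/(k₂−k₁)·(e^(−k₁τ) − e^(−k₂τ)).
e^(−k₁τ) = e^(−0.0414×2.72) = e^(−0.1126) = 0.8935; e^(−k₂τ) = e^(−1.877) = 0.1531.
C_P = 0.0414×1.55/(0.690−0.0414) × (0.8935−0.1531) = 0.09894×0.7404 = 0.07325 mol/L.
Y_P = C_P/C_{A0} = 0.07325/1.55 = 0.0473.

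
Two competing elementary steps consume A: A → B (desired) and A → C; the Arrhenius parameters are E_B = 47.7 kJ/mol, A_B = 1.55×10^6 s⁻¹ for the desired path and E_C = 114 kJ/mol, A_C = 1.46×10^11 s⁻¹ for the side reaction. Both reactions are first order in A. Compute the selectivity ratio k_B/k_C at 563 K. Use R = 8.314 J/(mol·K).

15.0

With equal orders, S_{B/C} = k_B/k_C = (A_B/A_C)·exp[(E_C−E_B)/(RT)].
(E_C−E_B)/(RT) = (114−47.7)×10³/(8.314×563) = 66300/4681 = 14.16.
k_B/k_C = (1.55×10^6/1.46×10^11)·exp(14.16) = 1.062×10^-5 × 1.417×10^6 = 15.0.
Since E_B < E_C, lowering the temperature improves selectivity toward B.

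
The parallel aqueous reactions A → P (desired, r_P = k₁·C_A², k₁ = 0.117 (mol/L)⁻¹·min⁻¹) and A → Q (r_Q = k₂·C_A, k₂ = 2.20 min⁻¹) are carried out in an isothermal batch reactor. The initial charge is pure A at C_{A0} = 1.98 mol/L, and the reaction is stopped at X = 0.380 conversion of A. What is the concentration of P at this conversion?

0.0591 mol/L

C_A = C_{A0}(1−X) = 1.228 mol/L.
Along a PFR/batch, dC_Q/dC_A = −r_Q/(r_P+r_Q) = −k₂/(k₂+k₁·C_A).
Integrating from C_{A0} to C_A: C_Q = (2.20/0.117)·ln[(2.20+0.117·1.98)/(2.20+0.117·1.23)] = 18.80·ln(2.432/2.344) = 0.6933 mol/L.
Then C_P = (C_{A0}−C_A) − C_Q = 0.7524 − 0.6933 = 0.05905 mol/L.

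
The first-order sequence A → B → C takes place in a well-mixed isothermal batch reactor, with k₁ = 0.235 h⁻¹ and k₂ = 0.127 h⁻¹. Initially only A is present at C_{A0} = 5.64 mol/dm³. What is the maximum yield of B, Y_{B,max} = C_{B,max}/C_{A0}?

Evaluating C_B at t_opt = ln(k₂/k₁)/(k₂−k₁) gives C_{B,max}/C_{A0} = (k₁/k₂)^[k₂/(k₂−k₁)].
= (0.235/0.127)^(0.127/(0.127−0.235)) = (1.850)^(-1.176) = 0.4850.

0.485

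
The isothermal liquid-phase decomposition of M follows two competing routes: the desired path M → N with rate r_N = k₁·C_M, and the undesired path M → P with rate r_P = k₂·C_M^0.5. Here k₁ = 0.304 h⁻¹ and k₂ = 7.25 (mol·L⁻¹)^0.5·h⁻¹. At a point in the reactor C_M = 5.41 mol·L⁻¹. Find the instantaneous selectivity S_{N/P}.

S_{N/P} = r_N/r_P = (k₁·C_M)/(k₂·C_M^0.5) = (k₁/k₂)·C_M^0.5.
= (0.304×5.410) / (7.25×5.410^0.5) = 1.645/16.86 = 0.0975.
Since the desired path is higher order in M, keeping C_M high (PFR or concentrated feed) favours N.

0.0975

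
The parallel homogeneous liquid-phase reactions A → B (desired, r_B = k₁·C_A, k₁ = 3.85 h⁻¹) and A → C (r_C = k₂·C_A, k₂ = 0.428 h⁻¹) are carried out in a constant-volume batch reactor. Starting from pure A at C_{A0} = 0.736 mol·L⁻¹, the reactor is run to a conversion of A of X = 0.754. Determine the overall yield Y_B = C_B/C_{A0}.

C_A = C_{A0}(1−X) = 0.1811 mol·L⁻¹.
Both paths are first order in A, so the instantaneous fraction to B is constant: dC_B/d(−C_A) = k₁/(k₁+k₂) = 0.9000.
C_B = 0.9000·(C_{A0}−C_A) = 0.9000×0.5549 = 0.499 mol·L⁻¹.
Y_B = C_B/C_{A0} = 0.4994/0.736 = 0.679.

0.679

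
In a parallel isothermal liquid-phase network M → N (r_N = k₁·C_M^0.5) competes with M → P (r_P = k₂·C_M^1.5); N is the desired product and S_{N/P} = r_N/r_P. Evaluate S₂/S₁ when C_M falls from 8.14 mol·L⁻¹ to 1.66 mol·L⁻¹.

4.90

S_{N/P} = (k₁/k₂)·C_M⁻¹, so S₂/S₁ = (C_{M,2}/C_{M,1})⁻¹.
= 8.14/1.66 = 4.90.
Selectivity toward N rises as C_M falls — low-concentration operation is favoured.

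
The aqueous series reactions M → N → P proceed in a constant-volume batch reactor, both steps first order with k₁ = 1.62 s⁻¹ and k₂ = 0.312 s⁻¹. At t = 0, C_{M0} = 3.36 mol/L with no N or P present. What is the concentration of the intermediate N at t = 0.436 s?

1.58 mol/L

Solving the coupled first-order balances gives C_N(t) = [k₁/(k₂−k₁)]·C_{M0}·(e^(−k₁t) − e^(−k₂t)).
e^(−k₁t) = e^(−1.62×0.436) = e^(−0.7063) = 0.4935; e^(−k₂t) = e^(−0.1360) = 0.8728.
C_N = 1.62×3.36/(0.312−1.62) × (0.4935−0.8728) = (-4.161)×(-0.3794) = 1.579 mol/L.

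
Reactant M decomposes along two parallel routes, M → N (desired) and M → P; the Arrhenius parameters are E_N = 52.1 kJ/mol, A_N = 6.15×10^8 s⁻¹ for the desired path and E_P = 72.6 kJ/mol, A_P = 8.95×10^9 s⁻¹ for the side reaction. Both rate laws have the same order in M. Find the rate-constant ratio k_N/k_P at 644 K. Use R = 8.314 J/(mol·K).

Since both paths have the same order in M, the concentration cancels and S_{N/P} = k_N/k_P = (A_N/A_P)·exp[(E_P−E_N)/(RT)].
(E_P−E_N)/(RT) = (72.6−52.1)×10³/(8.314×644) = 20500/5354 = 3.829.
k_N/k_P = (6.15×10^8/8.95×10^9)·exp(3.829) = 0.06872 × 46.01 = 3.16.

3.16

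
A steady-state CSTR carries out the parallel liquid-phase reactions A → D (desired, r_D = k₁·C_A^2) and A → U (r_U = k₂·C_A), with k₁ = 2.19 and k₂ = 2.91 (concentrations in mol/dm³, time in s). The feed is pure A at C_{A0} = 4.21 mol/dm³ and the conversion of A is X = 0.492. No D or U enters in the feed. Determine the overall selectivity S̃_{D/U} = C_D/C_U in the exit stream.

1.61

Exit C_A = C_{A0}(1−X) = 4.21×0.508 = 2.139 mol/dm³.
In a CSTR the entire volume is at exit conditions, so r_D = 2.19×2.139^2 = 10.02 and r_U = 2.91×2.139 = 6.224.
Overall selectivity = C_D/C_U = r_Dτ/(r_Uτ) = r_D/r_U = 1.61.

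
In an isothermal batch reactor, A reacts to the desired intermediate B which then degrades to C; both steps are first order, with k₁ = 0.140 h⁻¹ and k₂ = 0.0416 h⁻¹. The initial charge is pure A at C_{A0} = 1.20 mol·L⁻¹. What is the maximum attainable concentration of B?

0.718 mol·L⁻¹

Evaluating C_B at t_opt = ln(k₂/k₁)/(k₂−k₁) gives C_{B,max}/C_{A0} = (k₁/k₂)^[k₂/(k₂−k₁)].
= (0.140/0.0416)^(0.0416/(0.0416−0.140)) = (3.365)^(-0.4228) = 0.5987.
C_{B,max} = 0.5987×1.20 = 0.718 mol·L⁻¹.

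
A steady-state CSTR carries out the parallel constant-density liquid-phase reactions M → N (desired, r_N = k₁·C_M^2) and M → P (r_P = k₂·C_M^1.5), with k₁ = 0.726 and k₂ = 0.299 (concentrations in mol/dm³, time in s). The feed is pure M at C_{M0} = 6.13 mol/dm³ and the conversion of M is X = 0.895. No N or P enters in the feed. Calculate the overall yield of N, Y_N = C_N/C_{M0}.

Exit C_M = C_{M0}(1−X) = 6.13×0.105 = 0.6436 mol/dm³.
In a CSTR the entire volume is at exit conditions, so r_N = 0.726×0.6436^2 = 0.3008 and r_P = 0.299×0.6436^1.5 = 0.1544.
Fraction of consumed M going to N: r_N/(r_N+r_P) = 0.6608.
C_N = 0.6608·C_{M0}·X = 0.6608×6.13×0.895 = 3.63 mol/dm³; Y_N = C_N/C_{M0} = 0.591.

0.591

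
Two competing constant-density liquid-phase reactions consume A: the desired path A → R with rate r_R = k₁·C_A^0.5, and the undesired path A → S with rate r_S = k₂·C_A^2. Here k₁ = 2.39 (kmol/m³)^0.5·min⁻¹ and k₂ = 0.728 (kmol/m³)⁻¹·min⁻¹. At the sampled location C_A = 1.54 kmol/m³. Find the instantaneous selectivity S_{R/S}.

1.72

S_{R/S} = r_R/r_S = (k₁·C_A^0.5)/(k₂·C_A^2) = (k₁/k₂)·C_A^-1.5.
= (2.39×1.540^0.5) / (0.728×1.540^2) = 2.966/1.727 = 1.72.
The undesired path is higher order in A, so low C_A (CSTR or dilute feed) favours R.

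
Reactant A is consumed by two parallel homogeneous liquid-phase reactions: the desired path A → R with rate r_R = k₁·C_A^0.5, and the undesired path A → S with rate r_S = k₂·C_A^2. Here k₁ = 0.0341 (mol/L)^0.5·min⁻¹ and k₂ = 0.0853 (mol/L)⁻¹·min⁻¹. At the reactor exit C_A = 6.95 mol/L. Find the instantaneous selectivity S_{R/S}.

0.0218

S_{R/S} = r_R/r_S = (k₁·C_A^0.5)/(k₂·C_A^2) = (k₁/k₂)·C_A^-1.5.
= (0.0341×6.950^0.5) / (0.0853×6.950^2) = 0.08990/4.120 = 0.0218.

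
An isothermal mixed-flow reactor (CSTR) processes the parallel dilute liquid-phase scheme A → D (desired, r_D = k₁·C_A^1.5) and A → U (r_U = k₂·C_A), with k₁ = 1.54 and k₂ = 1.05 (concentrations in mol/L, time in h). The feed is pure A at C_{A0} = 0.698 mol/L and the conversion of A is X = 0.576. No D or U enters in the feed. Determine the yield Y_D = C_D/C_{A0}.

0.256

Exit C_A = C_{A0}(1−X) = 0.698×0.424 = 0.2960 mol/L.
Rates in a CSTR are evaluated at the outlet concentration: r_D = 1.54×0.2960^1.5 = 0.2479, r_U = 1.05×0.2960 = 0.3107.
Fraction of consumed A going to D: r_D/(r_D+r_U) = 0.4438.
C_D = 0.4438·C_{A0}·X = 0.4438×0.698×0.576 = 0.178 mol/L; Y_D = C_D/C_{A0} = 0.256.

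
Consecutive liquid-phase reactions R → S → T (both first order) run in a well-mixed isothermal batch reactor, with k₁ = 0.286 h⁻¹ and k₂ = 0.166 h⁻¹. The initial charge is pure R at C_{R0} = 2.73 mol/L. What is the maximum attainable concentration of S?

1.29 mol/L

At the optimum, C_{S,max}/C_{R0} = (k₁/k₂)^[k₂/(k₂−k₁)].
= (0.286/0.166)^(0.166/(0.166−0.286)) = (1.723)^(-1.383) = 0.4712.
C_{S,max} = 0.4712×2.73 = 1.29 mol/L.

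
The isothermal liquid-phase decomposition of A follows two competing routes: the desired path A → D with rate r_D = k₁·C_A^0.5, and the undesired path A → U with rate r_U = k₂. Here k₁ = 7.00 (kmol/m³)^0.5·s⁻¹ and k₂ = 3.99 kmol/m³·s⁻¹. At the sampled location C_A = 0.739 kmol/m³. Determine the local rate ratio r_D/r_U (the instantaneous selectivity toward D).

S_{D/U} = r_D/r_U = (k₁·C_A^0.5)/(k₂) = (k₁/k₂)·C_A^0.5.
= (7.00×0.7390^0.5) / (3.99) = 6.018/3.990 = 1.51.

1.51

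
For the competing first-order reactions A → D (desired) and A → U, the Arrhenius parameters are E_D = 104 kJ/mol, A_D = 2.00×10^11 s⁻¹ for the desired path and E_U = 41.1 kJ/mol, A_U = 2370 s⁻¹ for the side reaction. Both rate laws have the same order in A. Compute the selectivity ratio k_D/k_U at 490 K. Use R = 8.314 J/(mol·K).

k_D/k_U = (A_D/A_U)·exp[−(E_D−E_U)/(RT)] = (A_D/A_U)·exp[(E_U−E_D)/(RT)].
(E_U−E_D)/(RT) = (41.1−104)×10³/(8.314×490) = -62900/4074 = -15.44.
k_D/k_U = (2.00×10^11/2370)·exp(-15.44) = 8.439×10^7 × 1.970×10^-7 = 16.6.
Since E_D > E_U, raising the temperature improves selectivity toward D.

16.6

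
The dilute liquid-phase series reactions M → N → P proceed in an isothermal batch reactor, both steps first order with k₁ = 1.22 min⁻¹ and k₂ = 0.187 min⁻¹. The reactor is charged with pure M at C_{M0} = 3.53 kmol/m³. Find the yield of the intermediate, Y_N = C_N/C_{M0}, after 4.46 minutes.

0.508

The intermediate concentration in a first-order A→B→C sequence is C_N = k₁C_{M0}(e^(−k₁t) − e^(−k₂t))/(k₂−k₁).
e^(−k₁t) = e^(−1.22×4.46) = e^(−5.441) = 0.004334; e^(−k₂t) = e^(−0.8340) = 0.4343.
C_N = 1.22×3.53/(0.187−1.22) × (0.004334−0.4343) = (-4.169)×(-0.4300) = 1.793 kmol/m³.
Y_N = C_N/C_{M0} = 1.793/3.53 = 0.508.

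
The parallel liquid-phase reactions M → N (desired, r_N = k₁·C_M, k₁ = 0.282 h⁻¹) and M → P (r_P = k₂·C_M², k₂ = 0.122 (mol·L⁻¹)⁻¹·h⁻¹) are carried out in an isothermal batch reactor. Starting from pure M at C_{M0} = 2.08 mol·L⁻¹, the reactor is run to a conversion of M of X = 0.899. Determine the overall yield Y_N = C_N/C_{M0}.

0.617

C_M = C_{M0}(1−X) = 0.2101 mol·L⁻¹.
Along a PFR/batch, dC_N/dC_M = −r_N/(r_N+r_P) = −k₁/(k₁+k₂·C_M).
Integrating from C_{M0} to C_M: C_N = (0.282/0.122)·ln[(0.282+0.122·2.08)/(0.282+0.122·0.210)] = 2.311·ln(0.5358/0.3076) = 1.282 mol·L⁻¹.
Y_N = C_N/C_{M0} = 1.282/2.08 = 0.617.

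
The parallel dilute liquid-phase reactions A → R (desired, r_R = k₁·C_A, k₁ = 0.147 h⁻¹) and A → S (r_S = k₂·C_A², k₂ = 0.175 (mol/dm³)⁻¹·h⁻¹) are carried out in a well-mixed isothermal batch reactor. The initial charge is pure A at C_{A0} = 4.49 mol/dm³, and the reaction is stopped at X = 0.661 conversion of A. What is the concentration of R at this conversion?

0.684 mol/dm³

C_A = C_{A0}(1−X) = 1.522 mol/dm³.
Along a PFR/batch, dC_R/dC_A = −r_R/(r_R+r_S) = −k₁/(k₁+k₂·C_A).
Integrating from C_{A0} to C_A: C_R = (0.147/0.175)·ln[(0.147+0.175·4.49)/(0.147+0.175·1.52)] = 0.8400·ln(0.9327/0.4134) = 0.6836 mol/dm³.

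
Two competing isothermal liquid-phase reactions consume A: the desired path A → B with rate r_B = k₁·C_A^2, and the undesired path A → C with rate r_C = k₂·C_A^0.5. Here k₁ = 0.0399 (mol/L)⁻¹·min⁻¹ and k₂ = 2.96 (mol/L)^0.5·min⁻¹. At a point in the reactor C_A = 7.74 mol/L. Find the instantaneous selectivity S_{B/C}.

0.290

S_{B/C} = r_B/r_C = (k₁·C_A^2)/(k₂·C_A^0.5) = (k₁/k₂)·C_A^1.5.
= (0.0399×7.740^2) / (2.96×7.740^0.5) = 2.390/8.235 = 0.290.
Since the desired path is higher order in A, keeping C_A high (PFR or concentrated feed) favours B.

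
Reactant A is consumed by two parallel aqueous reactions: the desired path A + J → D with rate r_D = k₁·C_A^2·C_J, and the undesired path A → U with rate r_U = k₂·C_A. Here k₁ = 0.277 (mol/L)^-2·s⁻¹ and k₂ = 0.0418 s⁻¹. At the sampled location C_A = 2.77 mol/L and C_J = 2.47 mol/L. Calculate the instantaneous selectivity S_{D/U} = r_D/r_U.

45.3

S_{D/U} = r_D/r_U = (k₁·C_A^2·C_J)/(k₂·C_A) = (k₁/k₂)·C_A·C_J.
= (0.277×2.770^2×2.470) / (0.0418×2.770) = 5.250/0.1158 = 45.3.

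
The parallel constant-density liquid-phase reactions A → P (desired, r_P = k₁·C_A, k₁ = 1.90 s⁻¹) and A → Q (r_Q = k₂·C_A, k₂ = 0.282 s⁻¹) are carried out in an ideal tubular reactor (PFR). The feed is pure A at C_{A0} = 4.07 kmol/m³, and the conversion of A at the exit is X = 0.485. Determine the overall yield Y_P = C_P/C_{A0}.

0.422

C_A = C_{A0}(1−X) = 2.096 kmol/m³.
Both paths are first order in A, so the instantaneous fraction to P is constant: dC_P/d(−C_A) = k₁/(k₁+k₂) = 0.8708.
C_P = 0.8708·(C_{A0}−C_A) = 0.8708×1.974 = 1.72 kmol/m³.
Y_P = C_P/C_{A0} = 1.719/4.07 = 0.422.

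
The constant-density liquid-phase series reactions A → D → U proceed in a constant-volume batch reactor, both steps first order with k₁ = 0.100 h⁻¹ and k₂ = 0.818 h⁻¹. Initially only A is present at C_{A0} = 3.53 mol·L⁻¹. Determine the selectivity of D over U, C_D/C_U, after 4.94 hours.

For first-order series with pure A initially, C_D(t) = k₁C_{A0}/(k₂−k₁)·(e^(−k₁t) − e^(−k₂t)).
e^(−k₁t) = e^(−0.100×4.94) = e^(−0.4940) = 0.6102; e^(−k₂t) = e^(−4.041) = 0.01758.
C_D = 0.100×3.53/(0.818−0.100) × (0.6102−0.01758) = 0.4916×0.5926 = 0.2913 mol·L⁻¹.
C_A = C_{A0}e^(−k₁t) = 2.154 mol·L⁻¹, so C_U = C_{A0}−C_A−C_D = 1.085 mol·L⁻¹; C_D/C_U = 0.269.

0.269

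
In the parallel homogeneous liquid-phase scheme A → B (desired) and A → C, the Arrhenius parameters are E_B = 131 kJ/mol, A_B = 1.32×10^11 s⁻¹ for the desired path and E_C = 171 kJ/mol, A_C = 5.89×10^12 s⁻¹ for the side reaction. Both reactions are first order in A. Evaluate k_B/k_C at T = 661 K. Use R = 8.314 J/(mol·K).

32.5

With equal orders, S_{B/C} = k_B/k_C = (A_B/A_C)·exp[(E_C−E_B)/(RT)].
(E_C−E_B)/(RT) = (171−131)×10³/(8.314×661) = 40000/5496 = 7.279.
k_B/k_C = (1.32×10^11/5.89×10^12)·exp(7.279) = 0.02241 × 1449 = 32.5.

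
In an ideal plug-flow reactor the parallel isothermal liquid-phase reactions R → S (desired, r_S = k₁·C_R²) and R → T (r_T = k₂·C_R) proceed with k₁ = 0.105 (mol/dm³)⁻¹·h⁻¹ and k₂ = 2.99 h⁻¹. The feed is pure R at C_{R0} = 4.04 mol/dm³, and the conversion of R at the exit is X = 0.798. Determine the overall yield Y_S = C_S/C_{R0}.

0.0620

C_R = C_{R0}(1−X) = 0.8161 mol/dm³.
Along a PFR/batch, dC_T/dC_R = −r_T/(r_S+r_T) = −k₂/(k₂+k₁·C_R).
Integrating from C_{R0} to C_R: C_T = (2.99/0.105)·ln[(2.99+0.105·4.04)/(2.99+0.105·0.816)] = 28.48·ln(3.414/3.076) = 2.973 mol/dm³.
Then C_S = (C_{R0}−C_R) − C_T = 3.224 − 2.973 = 0.2506 mol/dm³.
Y_S = C_S/C_{R0} = 0.2506/4.04 = 0.0620.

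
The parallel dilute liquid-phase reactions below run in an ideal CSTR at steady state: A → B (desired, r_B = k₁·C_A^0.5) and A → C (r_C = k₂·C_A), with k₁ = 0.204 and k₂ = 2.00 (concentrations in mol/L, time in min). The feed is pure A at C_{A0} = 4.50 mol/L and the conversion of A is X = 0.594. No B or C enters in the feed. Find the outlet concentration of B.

Exit C_A = C_{A0}(1−X) = 4.50×0.406 = 1.827 mol/L.
In a CSTR the entire volume is at exit conditions, so r_B = 0.204×1.827^0.5 = 0.2757 and r_C = 2.00×1.827 = 3.654.
Fraction of consumed A going to B: r_B/(r_B+r_C) = 0.07017.
C_B = 0.07017·C_{A0}·X = 0.07017×4.50×0.594 = 0.188 mol/L.

0.188 mol/L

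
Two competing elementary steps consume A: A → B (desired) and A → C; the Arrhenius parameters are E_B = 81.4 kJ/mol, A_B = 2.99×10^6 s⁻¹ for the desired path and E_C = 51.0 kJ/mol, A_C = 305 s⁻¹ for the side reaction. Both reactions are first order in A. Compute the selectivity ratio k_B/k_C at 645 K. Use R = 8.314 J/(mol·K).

33.8

With equal orders, S_{B/C} = k_B/k_C = (A_B/A_C)·exp[(E_C−E_B)/(RT)].
(E_C−E_B)/(RT) = (51.0−81.4)×10³/(8.314×645) = -30400/5363 = -5.669.
k_B/k_C = (2.99×10^6/305)·exp(-5.669) = 9803 × 0.003451 = 33.8.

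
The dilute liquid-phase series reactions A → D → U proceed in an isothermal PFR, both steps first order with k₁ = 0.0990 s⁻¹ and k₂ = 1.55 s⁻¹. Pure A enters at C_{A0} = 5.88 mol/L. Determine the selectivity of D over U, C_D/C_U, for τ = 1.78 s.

Solving the coupled first-order balances gives C_D(τ) = [k₁/(k₂−k₁)]·C_{A0}·(e^(−k₁τ) − e^(−k₂τ)).
e^(−k₁τ) = e^(−0.0990×1.78) = e^(−0.1762) = 0.8384; e^(−k₂τ) = e^(−2.759) = 0.06336.
C_D = 0.0990×5.88/(1.55−0.0990) × (0.8384−0.06336) = 0.4012×0.7751 = 0.3110 mol/L.
C_A = C_{A0}e^(−k₁τ) = 4.930 mol/L, so C_U = C_{A0}−C_A−C_D = 0.6391 mol/L; C_D/C_U = 0.487.

0.487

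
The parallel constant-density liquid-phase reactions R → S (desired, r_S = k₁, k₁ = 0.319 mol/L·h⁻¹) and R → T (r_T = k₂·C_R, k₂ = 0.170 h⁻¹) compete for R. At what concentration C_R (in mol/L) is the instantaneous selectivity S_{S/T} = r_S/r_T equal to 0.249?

S_{S/T} = (k₁/k₂)·C_R⁻¹ ⇒ C_R = (S·k₂/k₁)^(-1).
= (0.249×0.170/0.319)^(-1) = (0.1327)^(-1) = 7.54 mol/L.

7.54 mol/L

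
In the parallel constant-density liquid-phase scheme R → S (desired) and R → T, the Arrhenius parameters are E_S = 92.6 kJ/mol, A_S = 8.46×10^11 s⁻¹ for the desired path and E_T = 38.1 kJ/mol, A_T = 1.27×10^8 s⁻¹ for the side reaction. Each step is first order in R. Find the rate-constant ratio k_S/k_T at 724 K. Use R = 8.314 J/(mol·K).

0.779

k_S/k_T = (A_S/A_T)·exp[−(E_S−E_T)/(RT)] = (A_S/A_T)·exp[(E_T−E_S)/(RT)].
(E_T−E_S)/(RT) = (38.1−92.6)×10³/(8.314×724) = -54500/6019 = -9.054.
k_S/k_T = (8.46×10^11/1.27×10^8)·exp(-9.054) = 6661 × 1.169×10^-4 = 0.779.
Since E_S > E_T, raising the temperature improves selectivity toward S.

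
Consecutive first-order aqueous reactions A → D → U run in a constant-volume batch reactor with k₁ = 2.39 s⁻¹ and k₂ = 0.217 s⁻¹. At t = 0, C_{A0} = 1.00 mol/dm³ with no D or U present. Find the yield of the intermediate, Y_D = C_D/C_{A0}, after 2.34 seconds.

0.658

The intermediate concentration in a first-order A→B→C sequence is C_D = k₁C_{A0}(e^(−k₁t) − e^(−k₂t))/(k₂−k₁).
e^(−k₁t) = e^(−2.39×2.34) = e^(−5.593) = 0.003725; e^(−k₂t) = e^(−0.5078) = 0.6018.
C_D = 2.39×1.00/(0.217−2.39) × (0.003725−0.6018) = (-1.100)×(-0.5981) = 0.6578 mol/dm³.
Y_D = C_D/C_{A0} = 0.6578/1.00 = 0.658.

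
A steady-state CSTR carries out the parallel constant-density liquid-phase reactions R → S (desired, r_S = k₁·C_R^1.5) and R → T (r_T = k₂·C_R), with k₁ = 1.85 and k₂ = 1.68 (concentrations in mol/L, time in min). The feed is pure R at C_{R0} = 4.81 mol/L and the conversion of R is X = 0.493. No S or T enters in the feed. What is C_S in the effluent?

Exit C_R = C_{R0}(1−X) = 4.81×0.507 = 2.439 mol/L.
A CSTR operates uniformly at the exit composition, giving r_S = 7.045 and r_T = 4.097 (each k·C_R^n at C_R = 2.439).
Fraction of consumed R going to S: r_S/(r_S+r_T) = 0.6323.
C_S = 0.6323·C_{R0}·X = 0.6323×4.81×0.493 = 1.50 mol/L.

1.50 mol/L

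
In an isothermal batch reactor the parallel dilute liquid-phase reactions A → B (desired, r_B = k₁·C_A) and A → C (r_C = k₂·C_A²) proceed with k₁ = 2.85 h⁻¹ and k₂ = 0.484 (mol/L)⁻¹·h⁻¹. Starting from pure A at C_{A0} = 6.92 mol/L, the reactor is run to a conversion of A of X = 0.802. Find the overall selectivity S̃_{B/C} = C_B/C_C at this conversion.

1.52

C_A = C_{A0}(1−X) = 1.370 mol/L.
Along a PFR/batch, dC_B/dC_A = −r_B/(r_B+r_C) = −k₁/(k₁+k₂·C_A).
Integrating from C_{A0} to C_A: C_B = (2.85/0.484)·ln[(2.85+0.484·6.92)/(2.85+0.484·1.37)] = 5.888·ln(6.199/3.513) = 3.344 mol/L.
C_C = (C_{A0}−C_A)−C_B = 2.206 mol/L; S̃_{B/C} = 3.344/2.206 = 1.52.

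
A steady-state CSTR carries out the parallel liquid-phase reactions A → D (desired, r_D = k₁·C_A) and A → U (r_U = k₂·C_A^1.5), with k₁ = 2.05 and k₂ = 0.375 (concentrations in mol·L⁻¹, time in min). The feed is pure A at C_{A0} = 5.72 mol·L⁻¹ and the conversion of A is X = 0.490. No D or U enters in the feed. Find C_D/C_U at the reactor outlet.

Exit C_A = C_{A0}(1−X) = 5.72×0.510 = 2.917 mol·L⁻¹.
In a CSTR the entire volume is at exit conditions, so r_D = 2.05×2.917 = 5.980 and r_U = 0.375×2.917^1.5 = 1.868.
Overall selectivity = C_D/C_U = r_Dτ/(r_Uτ) = r_D/r_U = 3.20.

3.20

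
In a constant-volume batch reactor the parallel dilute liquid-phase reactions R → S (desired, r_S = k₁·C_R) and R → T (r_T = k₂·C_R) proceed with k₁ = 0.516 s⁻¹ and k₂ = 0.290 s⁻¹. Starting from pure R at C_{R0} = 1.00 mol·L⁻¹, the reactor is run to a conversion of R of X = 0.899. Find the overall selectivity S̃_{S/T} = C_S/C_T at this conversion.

C_R = C_{R0}(1−X) = 0.1010 mol·L⁻¹.
Both paths are first order in R, so the instantaneous fraction to S is constant: dC_S/d(−C_R) = k₁/(k₁+k₂) = 0.6402.
C_S = 0.6402·(C_{R0}−C_R) = 0.6402×0.8990 = 0.576 mol·L⁻¹.
C_T = (C_{R0}−C_R)−C_S = 0.3235 mol·L⁻¹; S̃_{S/T} = 0.5755/0.3235 = 1.78.

1.78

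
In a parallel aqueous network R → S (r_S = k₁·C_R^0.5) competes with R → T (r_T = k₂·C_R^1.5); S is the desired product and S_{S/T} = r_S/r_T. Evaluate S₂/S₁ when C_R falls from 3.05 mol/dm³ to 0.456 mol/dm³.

6.69

S_{S/T} = (k₁/k₂)·C_R⁻¹, so S₂/S₁ = (C_{R,2}/C_{R,1})⁻¹.
= 3.05/0.456 = 6.69.
Selectivity toward S rises as C_R falls — low-concentration operation is favoured.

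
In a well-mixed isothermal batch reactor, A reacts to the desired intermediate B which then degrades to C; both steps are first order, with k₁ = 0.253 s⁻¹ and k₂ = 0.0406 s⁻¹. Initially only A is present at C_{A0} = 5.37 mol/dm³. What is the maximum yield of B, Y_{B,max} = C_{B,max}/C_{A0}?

Evaluating C_B at t_opt = ln(k₂/k₁)/(k₂−k₁) gives C_{B,max}/C_{A0} = (k₁/k₂)^[k₂/(k₂−k₁)].
= (0.253/0.0406)^(0.0406/(0.0406−0.253)) = (6.232)^(-0.1911) = 0.7049.

0.705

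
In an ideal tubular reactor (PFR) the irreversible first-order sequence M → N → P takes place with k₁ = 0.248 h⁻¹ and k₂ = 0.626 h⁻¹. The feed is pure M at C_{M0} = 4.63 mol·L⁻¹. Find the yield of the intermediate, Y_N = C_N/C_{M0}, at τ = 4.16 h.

For first-order series with pure M initially, C_N(τ) = k₁C_{M0}/(k₂−k₁)·(e^(−k₁τ) − e^(−k₂τ)).
e^(−k₁τ) = e^(−0.248×4.16) = e^(−1.032) = 0.3564; e^(−k₂τ) = e^(−2.604) = 0.07397.
C_N = 0.248×4.63/(0.626−0.248) × (0.3564−0.07397) = 3.038×0.2824 = 0.8580 mol·L⁻¹.
Y_N = C_N/C_{M0} = 0.8580/4.63 = 0.185.

0.185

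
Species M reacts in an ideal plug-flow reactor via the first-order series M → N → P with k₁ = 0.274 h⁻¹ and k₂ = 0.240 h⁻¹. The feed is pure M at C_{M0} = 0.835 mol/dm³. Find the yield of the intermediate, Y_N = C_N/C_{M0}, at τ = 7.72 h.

Solving the coupled first-order balances gives C_N(τ) = [k₁/(k₂−k₁)]·C_{M0}·(e^(−k₁τ) − e^(−k₂τ)).
e^(−k₁τ) = e^(−0.274×7.72) = e^(−2.115) = 0.1206; e^(−k₂τ) = e^(−1.853) = 0.1568.
C_N = 0.274×0.835/(0.240−0.274) × (0.1206−0.1568) = (-6.729)×(-0.03620) = 0.2436 mol/dm³.
Y_N = C_N/C_{M0} = 0.2436/0.835 = 0.292.

0.292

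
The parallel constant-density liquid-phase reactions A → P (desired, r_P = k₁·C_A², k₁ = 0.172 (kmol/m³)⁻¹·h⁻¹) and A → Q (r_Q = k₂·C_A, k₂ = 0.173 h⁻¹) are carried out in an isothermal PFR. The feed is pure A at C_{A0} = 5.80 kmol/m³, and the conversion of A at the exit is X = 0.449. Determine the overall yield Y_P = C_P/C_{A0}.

C_A = C_{A0}(1−X) = 3.196 kmol/m³.
Along a PFR/batch, dC_Q/dC_A = −r_Q/(r_P+r_Q) = −k₂/(k₂+k₁·C_A).
Integrating from C_{A0} to C_A: C_Q = (0.173/0.172)·ln[(0.173+0.172·5.80)/(0.173+0.172·3.20)] = 1.006·ln(1.171/0.7227) = 0.4851 kmol/m³.
Then C_P = (C_{A0}−C_A) − C_Q = 2.604 − 0.4851 = 2.119 kmol/m³.
Y_P = C_P/C_{A0} = 2.119/5.80 = 0.365.

0.365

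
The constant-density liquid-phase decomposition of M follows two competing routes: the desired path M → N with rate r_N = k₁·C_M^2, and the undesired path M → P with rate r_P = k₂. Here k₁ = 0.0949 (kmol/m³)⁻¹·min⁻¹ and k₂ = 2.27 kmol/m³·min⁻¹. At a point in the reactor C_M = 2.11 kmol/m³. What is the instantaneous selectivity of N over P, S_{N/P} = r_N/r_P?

0.186

S_{N/P} = r_N/r_P = (k₁·C_M^2)/(k₂) = (k₁/k₂)·C_M^2.
= (0.0949×2.110^2) / (2.27) = 0.4225/2.270 = 0.186.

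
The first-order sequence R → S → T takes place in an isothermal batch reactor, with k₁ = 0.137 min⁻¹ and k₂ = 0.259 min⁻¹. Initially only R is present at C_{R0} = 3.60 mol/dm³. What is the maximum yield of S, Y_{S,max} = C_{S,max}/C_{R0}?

0.259

At the optimum, C_{S,max}/C_{R0} = (k₁/k₂)^[k₂/(k₂−k₁)].
= (0.137/0.259)^(0.259/(0.259−0.137)) = (0.5290)^(2.123) = 0.2587.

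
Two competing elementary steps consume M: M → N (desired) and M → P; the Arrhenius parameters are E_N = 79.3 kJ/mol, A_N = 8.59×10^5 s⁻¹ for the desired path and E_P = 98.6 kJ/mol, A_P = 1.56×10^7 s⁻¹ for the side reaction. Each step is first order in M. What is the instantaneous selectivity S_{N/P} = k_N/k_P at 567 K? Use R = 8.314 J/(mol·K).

Since both paths have the same order in M, the concentration cancels and S_{N/P} = k_N/k_P = (A_N/A_P)·exp[(E_P−E_N)/(RT)].
(E_P−E_N)/(RT) = (98.6−79.3)×10³/(8.314×567) = 19300/4714 = 4.094.
k_N/k_P = (8.59×10^5/1.56×10^7)·exp(4.094) = 0.05506 × 59.99 = 3.30.

3.30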